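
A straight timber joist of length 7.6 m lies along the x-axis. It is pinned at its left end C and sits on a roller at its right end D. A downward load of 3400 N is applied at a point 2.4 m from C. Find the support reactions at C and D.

C_x = 0, C_y = 2326 N, D_y = 1074 N

Moments about C: D_y·7.6 − 3400·2.4 = 0 → D_y = 8160/7.6 = 1073.68 ≈ 1074 N.
ΣF_y = 0: C_y + 1073.68 − 3400 = 0 → C_y = 2326 N.
ΣF_x = 0: no horizontal applied forces, so C_x = 0.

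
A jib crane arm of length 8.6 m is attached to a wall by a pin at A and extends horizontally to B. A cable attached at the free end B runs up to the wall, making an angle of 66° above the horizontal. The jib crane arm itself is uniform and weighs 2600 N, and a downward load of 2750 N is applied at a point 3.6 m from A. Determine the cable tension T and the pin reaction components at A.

ΣM about A: T·sin66°·8.6 − 2600·4.3 − 2750·3.6 = 0 → T = 21080/(8.6·0.913545) = 2683.13 ≈ 2683 N.
ΣF_x = 0: A_x − T·cos66° = 0 → A_x = 2683.13 × 0.406737 = 1091 N.
ΣF_y = 0: A_y + T·sin66° − 2600 − 2750 = 0 → A_y = 5350 − 2683.13 × 0.913545 = 2899 N.

T = 2683 N, A_x = 1091 N, A_y = 2899 N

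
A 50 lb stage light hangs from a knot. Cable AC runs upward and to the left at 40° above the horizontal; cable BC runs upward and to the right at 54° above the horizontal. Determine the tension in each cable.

T_AC = 29.46 lb, T_BC = 38.40 lb

ΣF_x = 0: −T_AC·cos40° + T_BC·cos54° = 0 → T_BC = 1.30327·T_AC.
ΣF_y = 0: T_AC·sin40° + T_BC·sin54° = 50.
Substitute: T_AC·(0.642788 + 1.30327·0.809017) = 50 → T_AC = 29.4611 ≈ 29.46 lb.
Then T_BC = 1.30327 × 29.4611 = 38.40 lb.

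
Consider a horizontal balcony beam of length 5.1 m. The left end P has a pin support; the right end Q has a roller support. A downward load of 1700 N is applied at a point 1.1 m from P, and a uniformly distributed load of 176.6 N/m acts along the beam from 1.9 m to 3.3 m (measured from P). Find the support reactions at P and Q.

Resultant of the distributed load: 176.6 × 1.4 = 247.24 N at 2.6 m from P.
Moments about P: Q_y·5.1 − 1700·1.1 − (176.6·1.4)·2.6 = 0 → Q_y = 2512.824/5.1 = 492.711 ≈ 492.7 N.
ΣF_y = 0: P_y + 492.711 − 1700 − 176.6·1.4 = 0 → P_y = 1455 N.
ΣF_x = 0: no horizontal applied forces, so P_x = 0.

P_x = 0, P_y = 1455 N, Q_y = 492.7 N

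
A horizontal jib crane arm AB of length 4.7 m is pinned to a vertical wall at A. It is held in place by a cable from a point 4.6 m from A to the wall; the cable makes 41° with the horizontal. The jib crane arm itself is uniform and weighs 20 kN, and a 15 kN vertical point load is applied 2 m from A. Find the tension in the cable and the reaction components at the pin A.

ΣM about A: T·sin41°·4.6 − 20·2.35 − 15·2 = 0 → T = 77/(4.6·0.656059) = 25.5147 ≈ 25.51 kN.
ΣF_x = 0: A_x − T·cos41° = 0 → A_x = 25.5147 × 0.75471 = 19.26 kN.
ΣF_y = 0: A_y + T·sin41° − 20 − 15 = 0 → A_y = 35 − 25.5147 × 0.656059 = 18.26 kN.

T = 25.51 kN, A_x = 19.26 kN, A_y = 18.26 kN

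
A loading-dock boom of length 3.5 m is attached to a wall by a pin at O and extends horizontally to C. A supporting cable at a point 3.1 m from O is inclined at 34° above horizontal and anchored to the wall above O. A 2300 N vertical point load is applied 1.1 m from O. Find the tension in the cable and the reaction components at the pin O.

ΣM about O: T·sin34°·3.1 − 2300·1.1 = 0 → T = 2530/(3.1·0.559193) = 1459.48 ≈ 1459 N.
ΣF_x = 0: O_x − T·cos34° = 0 → O_x = 1459.48 × 0.829038 = 1210 N.
ΣF_y = 0: O_y + T·sin34° − 2300 = 0 → O_y = 2300 − 1459.48 × 0.559193 = 1484 N.

T = 1459 N, O_x = 1210 N, O_y = 1484 N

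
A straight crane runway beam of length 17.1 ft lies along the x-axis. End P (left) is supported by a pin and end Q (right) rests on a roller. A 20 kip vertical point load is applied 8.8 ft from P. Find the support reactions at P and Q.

P_x = 0, P_y = 9.708 kip, Q_y = 10.29 kip

Moments about P: Q_y·17.1 − 20·8.8 = 0 → Q_y = 176/17.1 = 10.2924 ≈ 10.29 kip.
ΣF_y = 0: P_y + 10.2924 − 20 = 0 → P_y = 9.708 kip.
ΣF_x = 0: no horizontal applied forces, so P_x = 0.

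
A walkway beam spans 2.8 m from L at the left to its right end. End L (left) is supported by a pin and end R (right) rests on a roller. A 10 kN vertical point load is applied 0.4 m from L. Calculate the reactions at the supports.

L_x = 0, L_y = 8.571 kN, R_y = 1.429 kN

Moments about L: R_y·2.8 − 10·0.4 = 0 → R_y = 4/2.8 = 1.42857 ≈ 1.429 kN.
ΣF_y = 0: L_y + 1.42857 − 10 = 0 → L_y = 8.571 kN.
ΣF_x = 0: no horizontal applied forces, so L_x = 0.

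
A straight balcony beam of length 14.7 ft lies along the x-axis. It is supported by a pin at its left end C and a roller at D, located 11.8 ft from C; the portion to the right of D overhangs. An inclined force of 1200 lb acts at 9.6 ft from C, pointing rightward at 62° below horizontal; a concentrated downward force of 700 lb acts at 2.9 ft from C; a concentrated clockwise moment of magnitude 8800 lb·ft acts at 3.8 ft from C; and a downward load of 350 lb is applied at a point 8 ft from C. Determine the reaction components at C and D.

Moments about C: D_y·11.8 − 1200·sin62°·9.6 − 700·2.9 − 8800 − 350·8 = 0 → D_y = 23801.6/11.8 = 2017.08 ≈ 2017 lb.
ΣF_y = 0: C_y + 2017.08 − 1200·sin62° − 700 − 350 = 0 → C_y = 92.46 lb.
ΣF_x = 0: C_x + 1200·cos62° = 0 → C_x = -563.4 lb.

C_x = -563.4 lb, C_y = 92.46 lb, D_y = 2017 lb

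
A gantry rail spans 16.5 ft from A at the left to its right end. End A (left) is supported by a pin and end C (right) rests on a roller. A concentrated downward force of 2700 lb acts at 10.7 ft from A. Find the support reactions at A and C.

A_x = 0, A_y = 949.1 lb, C_y = 1751 lb

Taking moments about A: C_y·16.5 − 2700·10.7 = 0 → C_y = 28890/16.5 = 1750.91 ≈ 1751 lb.
ΣF_y = 0: A_y + 1750.91 − 2700 = 0 → A_y = 949.1 lb.
ΣF_x = 0: no horizontal applied forces, so A_x = 0.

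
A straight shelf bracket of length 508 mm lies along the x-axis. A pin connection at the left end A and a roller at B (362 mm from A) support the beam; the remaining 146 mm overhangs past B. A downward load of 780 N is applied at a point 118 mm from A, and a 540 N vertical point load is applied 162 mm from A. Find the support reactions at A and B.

Moments about A: B_y·362 − 780·118 − 540·162 = 0 → B_y = 179520/362 = 495.912 ≈ 495.9 N.
ΣF_y = 0: A_y + 495.912 − 780 − 540 = 0 → A_y = 824.1 N.
ΣF_x = 0: no horizontal applied forces, so A_x = 0.

A_x = 0, A_y = 824.1 N, B_y = 495.9 N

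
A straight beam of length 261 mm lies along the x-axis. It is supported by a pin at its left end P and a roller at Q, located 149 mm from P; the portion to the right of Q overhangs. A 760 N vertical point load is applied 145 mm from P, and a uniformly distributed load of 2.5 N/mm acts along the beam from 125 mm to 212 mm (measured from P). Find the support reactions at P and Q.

P_x = 0, P_y = -8.062 N, Q_y = 985.6 N

Resultant of the distributed load: 2.5 × 87 = 217.5 N at 168.5 mm from P.
ΣM about P: Q_y·149 − 760·145 − (2.5·87)·168.5 = 0 → Q_y = 146848.75/149 = 985.562 ≈ 985.6 N.
ΣF_y = 0: P_y + 985.562 − 760 − 2.5·87 = 0 → P_y = -8.062 N.
ΣF_x = 0: no horizontal applied forces, so P_x = 0.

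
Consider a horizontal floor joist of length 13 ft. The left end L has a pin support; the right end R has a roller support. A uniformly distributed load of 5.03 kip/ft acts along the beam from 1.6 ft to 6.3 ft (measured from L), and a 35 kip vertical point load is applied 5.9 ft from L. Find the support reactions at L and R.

L_x = 0, L_y = 35.57 kip, R_y = 23.07 kip

Resultant of the distributed load: 5.03 × 4.7 = 23.641 kip at 3.95 ft from L.
Moments about L: R_y·13 − (5.03·4.7)·3.95 − 35·5.9 = 0 → R_y = 299.88195/13 = 23.0678 ≈ 23.07 kip.
ΣF_y = 0: L_y + 23.0678 − 5.03·4.7 − 35 = 0 → L_y = 35.57 kip.
ΣF_x = 0: no horizontal applied forces, so L_x = 0.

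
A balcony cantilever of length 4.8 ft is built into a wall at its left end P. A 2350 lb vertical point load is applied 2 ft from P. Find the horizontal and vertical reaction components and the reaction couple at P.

ΣF_x = 0: P_x = 0.
ΣF_y = 0: P_y − 2350 = 0 → P_y = 2350 lb.
ΣM about P: M_P − 2350·2 = 0 → M_P = 4700 lb·ft.

P_x = 0, P_y = 2350 lb, M_P = 4700 lb·ft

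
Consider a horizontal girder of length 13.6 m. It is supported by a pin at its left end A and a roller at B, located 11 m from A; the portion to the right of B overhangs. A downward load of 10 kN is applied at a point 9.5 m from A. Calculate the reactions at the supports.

A_x = 0, A_y = 1.364 kN, B_y = 8.636 kN

ΣM about A: B_y·11 − 10·9.5 = 0 → B_y = 95/11 = 8.63636 ≈ 8.636 kN.
ΣF_y = 0: A_y + 8.63636 − 10 = 0 → A_y = 1.364 kN.
ΣF_x = 0: no horizontal applied forces, so A_x = 0.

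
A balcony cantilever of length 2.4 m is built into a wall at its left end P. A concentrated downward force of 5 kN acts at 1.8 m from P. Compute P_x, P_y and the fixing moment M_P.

P_x = 0, P_y = 5.000 kN, M_P = 9.000 kN·m

ΣF_x = 0: P_x = 0.
ΣF_y = 0: P_y − 5 = 0 → P_y = 5.000 kN.
ΣM about P: M_P − 5·1.8 = 0 → M_P = 9.000 kN·m.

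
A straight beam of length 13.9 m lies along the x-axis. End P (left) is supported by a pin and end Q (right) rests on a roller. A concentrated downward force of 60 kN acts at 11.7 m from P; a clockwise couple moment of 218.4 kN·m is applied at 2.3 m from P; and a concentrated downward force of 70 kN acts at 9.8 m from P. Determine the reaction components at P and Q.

Taking moments about P: Q_y·13.9 − 60·11.7 − 218.4 − 70·9.8 = 0 → Q_y = 1606.4/13.9 = 115.568 ≈ 115.6 kN.
ΣF_y = 0: P_y + 115.568 − 60 − 70 = 0 → P_y = 14.43 kN.
ΣF_x = 0: no horizontal applied forces, so P_x = 0.

P_x = 0, P_y = 14.43 kN, Q_y = 115.6 kN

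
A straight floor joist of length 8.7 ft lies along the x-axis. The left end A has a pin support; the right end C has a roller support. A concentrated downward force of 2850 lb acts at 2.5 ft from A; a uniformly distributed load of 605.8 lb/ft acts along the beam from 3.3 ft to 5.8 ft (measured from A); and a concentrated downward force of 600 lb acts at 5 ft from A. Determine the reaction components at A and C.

Resultant of the distributed load: 605.8 × 2.5 = 1514.5 lb at 4.55 ft from A.
Moments about A: C_y·8.7 − 2850·2.5 − (605.8·2.5)·4.55 − 600·5 = 0 → C_y = 17015.975/8.7 = 1955.86 ≈ 1956 lb.
ΣF_y = 0: A_y + 1955.86 − 2850 − 605.8·2.5 − 600 = 0 → A_y = 3009 lb.
ΣF_x = 0: no horizontal applied forces, so A_x = 0.

A_x = 0, A_y = 3009 lb, C_y = 1956 lb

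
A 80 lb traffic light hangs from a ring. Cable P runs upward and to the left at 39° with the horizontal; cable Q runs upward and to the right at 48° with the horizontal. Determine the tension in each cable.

T_P = 53.60 lb, T_Q = 62.26 lb

ΣF_x = 0: −T_P·cos39° + T_Q·cos48° = 0 → T_Q = 1.16143·T_P.
ΣF_y = 0: T_P·sin39° + T_Q·sin48° = 80.
Substitute: T_P·(0.62932 + 1.16143·0.743145) = 80 → T_P = 53.6038 ≈ 53.60 lb.
Then T_Q = 1.16143 × 53.6038 = 62.26 lb.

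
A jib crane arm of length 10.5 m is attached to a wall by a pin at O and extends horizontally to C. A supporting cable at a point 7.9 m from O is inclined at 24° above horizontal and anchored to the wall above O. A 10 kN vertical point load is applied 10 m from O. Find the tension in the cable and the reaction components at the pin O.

ΣM about O: T·sin24°·7.9 − 10·10 = 0 → T = 100/(7.9·0.406737) = 31.1214 ≈ 31.12 kN.
ΣF_x = 0: O_x − T·cos24° = 0 → O_x = 31.1214 × 0.913545 = 28.43 kN.
ΣF_y = 0: O_y + T·sin24° − 10 = 0 → O_y = 10 − 31.1214 × 0.406737 = -2.658 kN.

T = 31.12 kN, O_x = 28.43 kN, O_y = -2.658 kN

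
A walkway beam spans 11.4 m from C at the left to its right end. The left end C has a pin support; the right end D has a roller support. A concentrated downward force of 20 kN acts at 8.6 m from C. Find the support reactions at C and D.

C_x = 0, C_y = 4.912 kN, D_y = 15.09 kN

ΣM about C: D_y·11.4 − 20·8.6 = 0 → D_y = 172/11.4 = 15.0877 ≈ 15.09 kN.
ΣF_y = 0: C_y + 15.0877 − 20 = 0 → C_y = 4.912 kN.
ΣF_x = 0: no horizontal applied forces, so C_x = 0.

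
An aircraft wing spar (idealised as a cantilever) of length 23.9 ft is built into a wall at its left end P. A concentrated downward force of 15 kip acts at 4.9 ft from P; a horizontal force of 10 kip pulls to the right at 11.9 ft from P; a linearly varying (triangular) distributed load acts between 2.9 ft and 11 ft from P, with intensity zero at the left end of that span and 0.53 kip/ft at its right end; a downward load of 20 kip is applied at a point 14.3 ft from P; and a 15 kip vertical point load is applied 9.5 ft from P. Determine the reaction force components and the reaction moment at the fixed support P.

P_x = -10.00 kip, P_y = 52.15 kip, M_P = 519.8 kip·ft

Resultant of the triangular load: ½ × 0.53 × 8.1 = 2.1465 kip, acting at 8.3 ft from P (one-third of the span from the peak).
ΣF_x = 0: P_x + 10 = 0 → P_x = -10.00 kip.
ΣF_y = 0: P_y − 15 − ½·0.53·8.1 − 20 − 15 = 0 → P_y = 52.15 kip.
ΣM about P: M_P − 15·4.9 − (½·0.53·8.1)·8.3 − 20·14.3 − 15·9.5 = 0 → M_P = 519.8 kip·ft.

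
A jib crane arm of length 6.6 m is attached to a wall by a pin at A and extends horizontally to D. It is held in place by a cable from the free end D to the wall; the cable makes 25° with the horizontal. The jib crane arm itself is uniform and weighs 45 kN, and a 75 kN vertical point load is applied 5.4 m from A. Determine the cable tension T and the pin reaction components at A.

ΣM about A: T·sin25°·6.6 − 45·3.3 − 75·5.4 = 0 → T = 553.5/(6.6·0.422618) = 198.438 ≈ 198.4 kN.
ΣF_x = 0: A_x − T·cos25° = 0 → A_x = 198.438 × 0.906308 = 179.8 kN.
ΣF_y = 0: A_y + T·sin25° − 45 − 75 = 0 → A_y = 120 − 198.438 × 0.422618 = 36.14 kN.

T = 198.4 kN, A_x = 179.8 kN, A_y = 36.14 kN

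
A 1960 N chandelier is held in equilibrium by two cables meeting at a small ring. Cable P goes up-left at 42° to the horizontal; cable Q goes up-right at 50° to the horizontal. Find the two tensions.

ΣF_x = 0: −T_P·cos42° + T_Q·cos50° = 0 → T_Q = 1.15613·T_P.
ΣF_y = 0: T_P·sin42° + T_Q·sin50° = 1960.
Substitute: T_P·(0.669131 + 1.15613·0.766044) = 1960 → T_P = 1260.63 ≈ 1261 N.
Then T_Q = 1.15613 × 1260.63 = 1457 N.

T_P = 1261 N, T_Q = 1457 N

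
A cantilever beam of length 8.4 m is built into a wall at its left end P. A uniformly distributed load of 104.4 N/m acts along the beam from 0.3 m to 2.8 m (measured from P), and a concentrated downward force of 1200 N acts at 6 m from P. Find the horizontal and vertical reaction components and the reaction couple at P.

Resultant of the distributed load: 104.4 × 2.5 = 261 N at 1.55 m from P.
ΣF_x = 0: P_x = 0.
ΣF_y = 0: P_y − 104.4·2.5 − 1200 = 0 → P_y = 1461 N.
ΣM about P: M_P − (104.4·2.5)·1.55 − 1200·6 = 0 → M_P = 7605 N·m.

P_x = 0, P_y = 1461 N, M_P = 7605 N·m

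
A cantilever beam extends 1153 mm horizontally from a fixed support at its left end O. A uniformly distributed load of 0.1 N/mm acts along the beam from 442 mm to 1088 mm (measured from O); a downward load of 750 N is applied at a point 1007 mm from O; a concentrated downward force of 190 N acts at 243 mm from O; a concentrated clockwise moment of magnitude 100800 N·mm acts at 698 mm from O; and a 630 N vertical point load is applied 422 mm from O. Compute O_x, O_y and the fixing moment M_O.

Resultant of the distributed load: 0.1 × 646 = 64.6 N at 765 mm from O.
ΣF_x = 0: O_x = 0.
ΣF_y = 0: O_y − 0.1·646 − 750 − 190 − 630 = 0 → O_y = 1635 N.
ΣM about O: M_O − (0.1·646)·765 − 750·1007 − 190·243 − 100800 − 630·422 = 0 → M_O = 1217000 N·mm.

O_x = 0, O_y = 1635 N, M_O = 1217000 N·mm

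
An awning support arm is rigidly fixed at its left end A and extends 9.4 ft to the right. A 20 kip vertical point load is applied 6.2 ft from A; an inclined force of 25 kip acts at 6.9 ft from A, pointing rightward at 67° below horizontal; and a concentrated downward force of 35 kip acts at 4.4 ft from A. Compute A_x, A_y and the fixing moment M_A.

ΣF_x = 0: A_x + 25·cos67° = 0 → A_x = -9.768 kip.
ΣF_y = 0: A_y − 20 − 25·sin67° − 35 = 0 → A_y = 78.01 kip.
ΣM about A: M_A − 20·6.2 − 25·sin67°·6.9 − 35·4.4 = 0 → M_A = 436.8 kip·ft.

A_x = -9.768 kip, A_y = 78.01 kip, M_A = 436.8 kip·ft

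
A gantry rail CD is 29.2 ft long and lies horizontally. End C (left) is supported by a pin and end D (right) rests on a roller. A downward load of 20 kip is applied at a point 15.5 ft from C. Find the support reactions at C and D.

C_x = 0, C_y = 9.384 kip, D_y = 10.62 kip

Moments about C: D_y·29.2 − 20·15.5 = 0 → D_y = 310/29.2 = 10.6164 ≈ 10.62 kip.
ΣF_y = 0: C_y + 10.6164 − 20 = 0 → C_y = 9.384 kip.
ΣF_x = 0: no horizontal applied forces, so C_x = 0.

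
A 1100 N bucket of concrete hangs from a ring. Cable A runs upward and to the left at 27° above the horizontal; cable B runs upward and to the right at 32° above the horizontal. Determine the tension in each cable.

ΣF_x = 0: −T_A·cos27° + T_B·cos32° = 0 → T_B = 1.05066·T_A.
ΣF_y = 0: T_A·sin27° + T_B·sin32° = 1100.
Substitute: T_A·(0.45399 + 1.05066·0.529919) = 1100 → T_A = 1088.3 ≈ 1088 N.
Then T_B = 1.05066 × 1088.3 = 1143 N.

T_A = 1088 N, T_B = 1143 N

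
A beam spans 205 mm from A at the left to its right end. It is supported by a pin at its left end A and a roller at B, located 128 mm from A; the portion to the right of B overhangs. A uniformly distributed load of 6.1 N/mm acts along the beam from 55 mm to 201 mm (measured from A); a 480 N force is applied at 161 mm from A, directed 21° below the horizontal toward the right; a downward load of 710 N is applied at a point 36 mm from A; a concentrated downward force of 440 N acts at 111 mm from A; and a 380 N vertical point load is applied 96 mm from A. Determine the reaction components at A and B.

A_x = -448.1 N, A_y = 619.4 N, B_y = 1973 N

Resultant of the distributed load: 6.1 × 146 = 890.6 N at 128 mm from A.
ΣM about A: B_y·128 − (6.1·146)·128 − 480·sin21°·161 − 710·36 − 440·111 − 380·96 = 0 → B_y = 252571/128 = 1973.21 ≈ 1973 N.
ΣF_y = 0: A_y + 1973.21 − 6.1·146 − 480·sin21° − 710 − 440 − 380 = 0 → A_y = 619.4 N.
ΣF_x = 0: A_x + 480·cos21° = 0 → A_x = -448.1 N.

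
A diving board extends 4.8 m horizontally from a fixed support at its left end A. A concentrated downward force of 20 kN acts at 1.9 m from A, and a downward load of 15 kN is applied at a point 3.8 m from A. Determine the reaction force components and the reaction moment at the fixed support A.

A_x = 0, A_y = 35.00 kN, M_A = 95.00 kN·m

ΣF_x = 0: A_x = 0.
ΣF_y = 0: A_y − 20 − 15 = 0 → A_y = 35.00 kN.
ΣM about A: M_A − 20·1.9 − 15·3.8 = 0 → M_A = 95.00 kN·m.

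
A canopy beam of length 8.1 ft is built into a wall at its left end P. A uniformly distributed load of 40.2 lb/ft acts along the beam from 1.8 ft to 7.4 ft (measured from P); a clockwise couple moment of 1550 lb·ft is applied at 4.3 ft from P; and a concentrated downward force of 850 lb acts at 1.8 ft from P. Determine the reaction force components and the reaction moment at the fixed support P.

Resultant of the distributed load: 40.2 × 5.6 = 225.12 lb at 4.6 ft from P.
ΣF_x = 0: P_x = 0.
ΣF_y = 0: P_y − 40.2·5.6 − 850 = 0 → P_y = 1075 lb.
ΣM about P: M_P − (40.2·5.6)·4.6 − 1550 − 850·1.8 = 0 → M_P = 4116 lb·ft.

P_x = 0, P_y = 1075 lb, M_P = 4116 lb·ft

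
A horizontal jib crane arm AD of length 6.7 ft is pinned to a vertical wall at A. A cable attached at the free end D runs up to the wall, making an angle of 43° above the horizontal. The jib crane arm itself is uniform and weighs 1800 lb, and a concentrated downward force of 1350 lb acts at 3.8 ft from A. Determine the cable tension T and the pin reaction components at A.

T = 2442 lb, A_x = 1786 lb, A_y = 1484 lb

ΣM about A: T·sin43°·6.7 − 1800·3.35 − 1350·3.8 = 0 → T = 11160/(6.7·0.681998) = 2442.34 ≈ 2442 lb.
ΣF_x = 0: A_x − T·cos43° = 0 → A_x = 2442.34 × 0.731354 = 1786 lb.
ΣF_y = 0: A_y + T·sin43° − 1800 − 1350 = 0 → A_y = 3150 − 2442.34 × 0.681998 = 1484 lb.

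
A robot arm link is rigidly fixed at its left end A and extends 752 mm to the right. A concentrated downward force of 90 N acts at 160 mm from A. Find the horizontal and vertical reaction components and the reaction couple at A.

ΣF_x = 0: A_x = 0.
ΣF_y = 0: A_y − 90 = 0 → A_y = 90.00 N.
ΣM about A: M_A − 90·160 = 0 → M_A = 14400 N·mm.

A_x = 0, A_y = 90.00 N, M_A = 14400 N·mm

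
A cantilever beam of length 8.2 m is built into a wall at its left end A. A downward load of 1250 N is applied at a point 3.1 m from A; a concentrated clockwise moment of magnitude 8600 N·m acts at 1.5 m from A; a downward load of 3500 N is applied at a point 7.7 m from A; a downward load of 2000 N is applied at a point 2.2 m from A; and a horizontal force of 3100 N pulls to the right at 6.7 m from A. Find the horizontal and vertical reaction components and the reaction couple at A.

ΣF_x = 0: A_x + 3100 = 0 → A_x = -3100 N.
ΣF_y = 0: A_y − 1250 − 3500 − 2000 = 0 → A_y = 6750 N.
ΣM about A: M_A − 1250·3.1 − 8600 − 3500·7.7 − 2000·2.2 = 0 → M_A = 43820 N·m.

A_x = -3100 N, A_y = 6750 N, M_A = 43820 N·m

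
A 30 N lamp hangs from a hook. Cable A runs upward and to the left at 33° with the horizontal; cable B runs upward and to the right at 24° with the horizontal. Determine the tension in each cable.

T_A = 32.68 N, T_B = 30.00 N

ΣF_x = 0: −T_A·cos33° + T_B·cos24° = 0 → T_B = 0.918039·T_A.
ΣF_y = 0: T_A·sin33° + T_B·sin24° = 30.
Substitute: T_A·(0.544639 + 0.918039·0.406737) = 30 → T_A = 32.6783 ≈ 32.68 N.
Then T_B = 0.918039 × 32.6783 = 30.00 N.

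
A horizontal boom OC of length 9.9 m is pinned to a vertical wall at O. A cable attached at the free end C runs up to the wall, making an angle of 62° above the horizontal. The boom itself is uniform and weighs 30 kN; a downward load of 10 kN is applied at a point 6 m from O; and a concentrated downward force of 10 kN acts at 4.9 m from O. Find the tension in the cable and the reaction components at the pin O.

ΣM about O: T·sin62°·9.9 − 30·4.95 − 10·6 − 10·4.9 = 0 → T = 257.5/(9.9·0.882948) = 29.4582 ≈ 29.46 kN.
ΣF_x = 0: O_x − T·cos62° = 0 → O_x = 29.4582 × 0.469472 = 13.83 kN.
ΣF_y = 0: O_y + T·sin62° − 30 − 10 − 10 = 0 → O_y = 50 − 29.4582 × 0.882948 = 23.99 kN.

T = 29.46 kN, O_x = 13.83 kN, O_y = 23.99 kN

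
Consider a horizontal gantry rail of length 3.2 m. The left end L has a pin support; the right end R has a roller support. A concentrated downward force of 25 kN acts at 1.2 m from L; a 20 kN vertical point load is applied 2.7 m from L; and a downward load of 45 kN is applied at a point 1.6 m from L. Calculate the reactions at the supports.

L_x = 0, L_y = 41.25 kN, R_y = 48.75 kN

Taking moments about L: R_y·3.2 − 25·1.2 − 20·2.7 − 45·1.6 = 0 → R_y = 156/3.2 = 48.75 kN.
ΣF_y = 0: L_y + 48.75 − 25 − 20 − 45 = 0 → L_y = 41.25 kN.
ΣF_x = 0: no horizontal applied forces, so L_x = 0.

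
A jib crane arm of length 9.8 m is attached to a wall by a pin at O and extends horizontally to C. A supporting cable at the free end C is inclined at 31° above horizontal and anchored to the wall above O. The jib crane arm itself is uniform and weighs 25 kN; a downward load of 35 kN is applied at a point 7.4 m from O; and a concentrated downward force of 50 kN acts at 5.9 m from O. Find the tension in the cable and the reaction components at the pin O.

T = 134.0 kN, O_x = 114.9 kN, O_y = 40.97 kN

ΣM about O: T·sin31°·9.8 − 25·4.9 − 35·7.4 − 50·5.9 = 0 → T = 676.5/(9.8·0.515038) = 134.03 ≈ 134.0 kN.
ΣF_x = 0: O_x − T·cos31° = 0 → O_x = 134.03 × 0.857167 = 114.9 kN.
ΣF_y = 0: O_y + T·sin31° − 25 − 35 − 50 = 0 → O_y = 110 − 134.03 × 0.515038 = 40.97 kN.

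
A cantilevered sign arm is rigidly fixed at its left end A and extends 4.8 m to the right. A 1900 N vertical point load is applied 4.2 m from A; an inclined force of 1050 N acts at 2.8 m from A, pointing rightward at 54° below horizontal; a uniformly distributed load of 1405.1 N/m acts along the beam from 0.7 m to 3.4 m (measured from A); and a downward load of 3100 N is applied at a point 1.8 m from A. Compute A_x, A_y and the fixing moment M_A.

A_x = -617.2 N, A_y = 9643 N, M_A = 23720 N·m

Resultant of the distributed load: 1405.1 × 2.7 = 3793.77 N at 2.05 m from A.
ΣF_x = 0: A_x + 1050·cos54° = 0 → A_x = -617.2 N.
ΣF_y = 0: A_y − 1900 − 1050·sin54° − 1405.1·2.7 − 3100 = 0 → A_y = 9643 N.
ΣM about A: M_A − 1900·4.2 − 1050·sin54°·2.8 − (1405.1·2.7)·2.05 − 3100·1.8 = 0 → M_A = 23720 N·m.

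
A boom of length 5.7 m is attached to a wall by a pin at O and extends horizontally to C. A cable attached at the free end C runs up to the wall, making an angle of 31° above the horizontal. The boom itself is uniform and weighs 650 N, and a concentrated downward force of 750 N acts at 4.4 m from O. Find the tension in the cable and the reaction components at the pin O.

ΣM about O: T·sin31°·5.7 − 650·2.85 − 750·4.4 = 0 → T = 5152.5/(5.7·0.515038) = 1755.11 ≈ 1755 N.
ΣF_x = 0: O_x − T·cos31° = 0 → O_x = 1755.11 × 0.857167 = 1504 N.
ΣF_y = 0: O_y + T·sin31° − 650 − 750 = 0 → O_y = 1400 − 1755.11 × 0.515038 = 496.1 N.

T = 1755 N, O_x = 1504 N, O_y = 496.1 N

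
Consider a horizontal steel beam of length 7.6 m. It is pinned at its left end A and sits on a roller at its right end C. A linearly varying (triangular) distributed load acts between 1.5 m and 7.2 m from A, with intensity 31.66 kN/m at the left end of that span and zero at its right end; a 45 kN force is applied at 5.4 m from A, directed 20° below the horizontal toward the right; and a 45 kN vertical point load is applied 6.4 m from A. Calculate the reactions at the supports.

Resultant of the triangular load: ½ × 31.66 × 5.7 = 90.231 kN, acting at 3.4 m from A (one-third of the span from the peak).
Moments about A: C_y·7.6 − (½·31.66·5.7)·3.4 − 45·sin20°·5.4 − 45·6.4 = 0 → C_y = 677.896/7.6 = 89.1968 ≈ 89.20 kN.
ΣF_y = 0: A_y + 89.1968 − ½·31.66·5.7 − 45·sin20° − 45 = 0 → A_y = 61.43 kN.
ΣF_x = 0: A_x + 45·cos20° = 0 → A_x = -42.29 kN.

A_x = -42.29 kN, A_y = 61.43 kN, C_y = 89.20 kN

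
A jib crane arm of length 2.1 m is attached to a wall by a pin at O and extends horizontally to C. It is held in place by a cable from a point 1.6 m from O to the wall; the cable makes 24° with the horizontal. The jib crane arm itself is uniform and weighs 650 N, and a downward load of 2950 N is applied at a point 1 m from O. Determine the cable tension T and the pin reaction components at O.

T = 5582 N, O_x = 5099 N, O_y = 1330 N

ΣM about O: T·sin24°·1.6 − 650·1.05 − 2950·1 = 0 → T = 3632.5/(1.6·0.406737) = 5581.77 ≈ 5582 N.
ΣF_x = 0: O_x − T·cos24° = 0 → O_x = 5581.77 × 0.913545 = 5099 N.
ΣF_y = 0: O_y + T·sin24° − 650 − 2950 = 0 → O_y = 3600 − 5581.77 × 0.406737 = 1330 N.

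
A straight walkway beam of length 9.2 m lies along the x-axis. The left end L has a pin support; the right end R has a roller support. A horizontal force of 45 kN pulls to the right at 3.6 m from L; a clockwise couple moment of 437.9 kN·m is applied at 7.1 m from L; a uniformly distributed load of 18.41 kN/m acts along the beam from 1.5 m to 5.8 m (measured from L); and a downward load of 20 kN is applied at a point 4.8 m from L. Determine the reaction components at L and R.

L_x = -45.00 kN, L_y = 9.723 kN, R_y = 89.44 kN

Resultant of the distributed load: 18.41 × 4.3 = 79.163 kN at 3.65 m from L.
Moments about L: R_y·9.2 − 437.9 − (18.41·4.3)·3.65 − 20·4.8 = 0 → R_y = 822.84495/9.2 = 89.4397 ≈ 89.44 kN.
ΣF_y = 0: L_y + 89.4397 − 18.41·4.3 − 20 = 0 → L_y = 9.723 kN.
ΣF_x = 0: L_x + 45 = 0 → L_x = -45.00 kN.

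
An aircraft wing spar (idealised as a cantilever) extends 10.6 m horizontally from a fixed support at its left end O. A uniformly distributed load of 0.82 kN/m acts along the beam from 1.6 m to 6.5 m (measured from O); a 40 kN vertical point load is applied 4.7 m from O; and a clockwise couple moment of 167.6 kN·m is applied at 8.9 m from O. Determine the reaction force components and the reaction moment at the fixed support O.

Resultant of the distributed load: 0.82 × 4.9 = 4.018 kN at 4.05 m from O.
ΣF_x = 0: O_x = 0.
ΣF_y = 0: O_y − 0.82·4.9 − 40 = 0 → O_y = 44.02 kN.
ΣM about O: M_O − (0.82·4.9)·4.05 − 40·4.7 − 167.6 = 0 → M_O = 371.9 kN·m.

O_x = 0, O_y = 44.02 kN, M_O = 371.9 kN·m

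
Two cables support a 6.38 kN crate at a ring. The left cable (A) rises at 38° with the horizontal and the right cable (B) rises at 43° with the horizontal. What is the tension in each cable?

ΣF_x = 0: −T_A·cos38° + T_B·cos43° = 0 → T_B = 1.07747·T_A.
ΣF_y = 0: T_A·sin38° + T_B·sin43° = 6.38.
Substitute: T_A·(0.615661 + 1.07747·0.681998) = 6.38 → T_A = 4.7242 ≈ 4.724 kN.
Then T_B = 1.07747 × 4.7242 = 5.090 kN.

T_A = 4.724 kN, T_B = 5.090 kN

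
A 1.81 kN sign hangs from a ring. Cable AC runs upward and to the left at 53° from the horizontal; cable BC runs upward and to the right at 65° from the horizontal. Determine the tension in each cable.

T_AC = 0.8663 kN, T_BC = 1.234 kN

ΣF_x = 0: −T_AC·cos53° + T_BC·cos65° = 0 → T_BC = 1.42402·T_AC.
ΣF_y = 0: T_AC·sin53° + T_BC·sin65° = 1.81.
Substitute: T_AC·(0.798636 + 1.42402·0.906308) = 1.81 → T_AC = 0.866345 ≈ 0.8663 kN.
Then T_BC = 1.42402 × 0.866345 = 1.234 kN.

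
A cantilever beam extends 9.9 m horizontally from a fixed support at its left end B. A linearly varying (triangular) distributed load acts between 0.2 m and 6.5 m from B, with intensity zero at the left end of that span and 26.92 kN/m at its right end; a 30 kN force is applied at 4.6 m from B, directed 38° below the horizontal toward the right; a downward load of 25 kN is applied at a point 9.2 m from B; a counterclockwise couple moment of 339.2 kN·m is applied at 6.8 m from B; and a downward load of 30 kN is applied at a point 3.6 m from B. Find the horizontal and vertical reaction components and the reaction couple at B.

B_x = -23.64 kN, B_y = 158.3 kN, M_B = 456.9 kN·m

Resultant of the triangular load: ½ × 26.92 × 6.3 = 84.798 kN, acting at 4.4 m from B (one-third of the span from the peak).
ΣF_x = 0: B_x + 30·cos38° = 0 → B_x = -23.64 kN.
ΣF_y = 0: B_y − ½·26.92·6.3 − 30·sin38° − 25 − 30 = 0 → B_y = 158.3 kN.
ΣM about B: M_B − (½·26.92·6.3)·4.4 − 30·sin38°·4.6 − 25·9.2 + 339.2 − 30·3.6 = 0 → M_B = 456.9 kN·m.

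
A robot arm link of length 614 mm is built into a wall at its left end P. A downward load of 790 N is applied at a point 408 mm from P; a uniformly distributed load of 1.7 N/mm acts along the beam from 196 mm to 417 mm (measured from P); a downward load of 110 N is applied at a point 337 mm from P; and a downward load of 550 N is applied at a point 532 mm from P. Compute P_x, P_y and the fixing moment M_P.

P_x = 0, P_y = 1826 N, M_P = 767100 N·mm

Resultant of the distributed load: 1.7 × 221 = 375.7 N at 306.5 mm from P.
ΣF_x = 0: P_x = 0.
ΣF_y = 0: P_y − 790 − 1.7·221 − 110 − 550 = 0 → P_y = 1826 N.
ΣM about P: M_P − 790·408 − (1.7·221)·306.5 − 110·337 − 550·532 = 0 → M_P = 767100 N·mm.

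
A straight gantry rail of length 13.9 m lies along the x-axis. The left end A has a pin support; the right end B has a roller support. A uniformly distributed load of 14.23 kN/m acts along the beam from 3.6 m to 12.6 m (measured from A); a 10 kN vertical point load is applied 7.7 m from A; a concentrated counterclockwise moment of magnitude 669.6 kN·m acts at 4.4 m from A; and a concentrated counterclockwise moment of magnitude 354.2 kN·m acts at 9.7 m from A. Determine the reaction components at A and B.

A_x = 0, A_y = 131.6 kN, B_y = 6.516 kN

Resultant of the distributed load: 14.23 × 9 = 128.07 kN at 8.1 m from A.
Moments about A: B_y·13.9 − (14.23·9)·8.1 − 10·7.7 + 669.6 + 354.2 = 0 → B_y = 90.567/13.9 = 6.51561 ≈ 6.516 kN.
ΣF_y = 0: A_y + 6.51561 − 14.23·9 − 10 = 0 → A_y = 131.6 kN.
ΣF_x = 0: no horizontal applied forces, so A_x = 0.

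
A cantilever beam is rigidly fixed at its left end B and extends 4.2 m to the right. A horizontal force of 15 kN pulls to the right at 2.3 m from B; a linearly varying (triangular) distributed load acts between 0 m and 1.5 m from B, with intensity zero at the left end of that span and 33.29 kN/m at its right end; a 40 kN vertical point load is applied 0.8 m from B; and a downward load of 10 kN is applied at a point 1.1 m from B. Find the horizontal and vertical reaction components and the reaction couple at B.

Resultant of the triangular load: ½ × 33.29 × 1.5 = 24.9675 kN, acting at 1 m from B (one-third of the span from the peak).
ΣF_x = 0: B_x + 15 = 0 → B_x = -15.00 kN.
ΣF_y = 0: B_y − ½·33.29·1.5 − 40 − 10 = 0 → B_y = 74.97 kN.
ΣM about B: M_B − (½·33.29·1.5)·1 − 40·0.8 − 10·1.1 = 0 → M_B = 67.97 kN·m.

B_x = -15.00 kN, B_y = 74.97 kN, M_B = 67.97 kN·m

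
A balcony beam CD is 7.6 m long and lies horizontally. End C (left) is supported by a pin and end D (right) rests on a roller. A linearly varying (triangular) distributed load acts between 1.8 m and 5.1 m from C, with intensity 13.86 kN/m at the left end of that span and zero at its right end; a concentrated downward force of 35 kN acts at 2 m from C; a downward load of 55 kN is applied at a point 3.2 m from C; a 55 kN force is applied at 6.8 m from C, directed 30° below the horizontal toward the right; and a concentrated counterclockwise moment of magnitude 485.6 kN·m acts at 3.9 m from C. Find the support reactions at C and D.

Resultant of the triangular load: ½ × 13.86 × 3.3 = 22.869 kN, acting at 2.9 m from C (one-third of the span from the peak).
Moments about C: D_y·7.6 − (½·13.86·3.3)·2.9 − 35·2 − 55·3.2 − 55·sin30°·6.8 + 485.6 = 0 → D_y = 13.7201/7.6 = 1.80528 ≈ 1.805 kN.
ΣF_y = 0: C_y + 1.80528 − ½·13.86·3.3 − 35 − 55 − 55·sin30° = 0 → C_y = 138.6 kN.
ΣF_x = 0: C_x + 55·cos30° = 0 → C_x = -47.63 kN.

C_x = -47.63 kN, C_y = 138.6 kN, D_y = 1.805 kN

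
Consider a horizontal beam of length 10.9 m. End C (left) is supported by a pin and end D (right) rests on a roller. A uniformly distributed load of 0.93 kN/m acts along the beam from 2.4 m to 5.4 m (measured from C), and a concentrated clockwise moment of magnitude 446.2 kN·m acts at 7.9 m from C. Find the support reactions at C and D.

Resultant of the distributed load: 0.93 × 3 = 2.79 kN at 3.9 m from C.
Moments about C: D_y·10.9 − (0.93·3)·3.9 − 446.2 = 0 → D_y = 457.081/10.9 = 41.934 ≈ 41.93 kN.
ΣF_y = 0: C_y + 41.934 − 0.93·3 = 0 → C_y = -39.14 kN.
ΣF_x = 0: no horizontal applied forces, so C_x = 0.

C_x = 0, C_y = -39.14 kN, D_y = 41.93 kN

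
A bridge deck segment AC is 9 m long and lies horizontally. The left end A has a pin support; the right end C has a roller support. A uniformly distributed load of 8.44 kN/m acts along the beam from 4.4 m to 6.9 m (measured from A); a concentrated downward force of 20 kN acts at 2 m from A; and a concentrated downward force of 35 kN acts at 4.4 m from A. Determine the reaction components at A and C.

Resultant of the distributed load: 8.44 × 2.5 = 21.1 kN at 5.65 m from A.
ΣM about A: C_y·9 − (8.44·2.5)·5.65 − 20·2 − 35·4.4 = 0 → C_y = 313.215/9 = 34.8017 ≈ 34.80 kN.
ΣF_y = 0: A_y + 34.8017 − 8.44·2.5 − 20 − 35 = 0 → A_y = 41.30 kN.
ΣF_x = 0: no horizontal applied forces, so A_x = 0.

A_x = 0, A_y = 41.30 kN, C_y = 34.80 kN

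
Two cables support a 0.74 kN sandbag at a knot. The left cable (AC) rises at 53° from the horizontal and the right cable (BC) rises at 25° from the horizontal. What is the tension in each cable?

ΣF_x = 0: −T_AC·cos53° + T_BC·cos25° = 0 → T_BC = 0.664029·T_AC.
ΣF_y = 0: T_AC·sin53° + T_BC·sin25° = 0.74.
Substitute: T_AC·(0.798636 + 0.664029·0.422618) = 0.74 → T_AC = 0.685651 ≈ 0.6857 kN.
Then T_BC = 0.664029 × 0.685651 = 0.4553 kN.

T_AC = 0.6857 kN, T_BC = 0.4553 kN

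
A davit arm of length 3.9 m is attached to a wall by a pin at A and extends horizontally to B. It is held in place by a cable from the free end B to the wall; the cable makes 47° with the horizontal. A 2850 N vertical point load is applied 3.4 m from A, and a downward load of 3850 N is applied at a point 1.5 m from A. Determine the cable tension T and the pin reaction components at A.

ΣM about A: T·sin47°·3.9 − 2850·3.4 − 3850·1.5 = 0 → T = 15465/(3.9·0.731354) = 5421.98 ≈ 5422 N.
ΣF_x = 0: A_x − T·cos47° = 0 → A_x = 5421.98 × 0.681998 = 3698 N.
ΣF_y = 0: A_y + T·sin47° − 2850 − 3850 = 0 → A_y = 6700 − 5421.98 × 0.731354 = 2735 N.

T = 5422 N, A_x = 3698 N, A_y = 2735 N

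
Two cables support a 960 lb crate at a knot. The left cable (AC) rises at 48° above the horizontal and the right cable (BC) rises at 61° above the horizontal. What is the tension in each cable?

T_AC = 492.2 lb, T_BC = 679.4 lb

ΣF_x = 0: −T_AC·cos48° + T_BC·cos61° = 0 → T_BC = 1.38019·T_AC.
ΣF_y = 0: T_AC·sin48° + T_BC·sin61° = 960.
Substitute: T_AC·(0.743145 + 1.38019·0.87462) = 960 → T_AC = 492.235 ≈ 492.2 lb.
Then T_BC = 1.38019 × 492.235 = 679.4 lb.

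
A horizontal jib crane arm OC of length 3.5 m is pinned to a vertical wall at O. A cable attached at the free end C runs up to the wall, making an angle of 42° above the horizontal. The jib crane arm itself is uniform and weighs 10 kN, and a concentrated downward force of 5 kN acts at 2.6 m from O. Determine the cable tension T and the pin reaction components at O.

T = 13.02 kN, O_x = 9.678 kN, O_y = 6.286 kN

ΣM about O: T·sin42°·3.5 − 10·1.75 − 5·2.6 = 0 → T = 30.5/(3.5·0.669131) = 13.0233 ≈ 13.02 kN.
ΣF_x = 0: O_x − T·cos42° = 0 → O_x = 13.0233 × 0.743145 = 9.678 kN.
ΣF_y = 0: O_y + T·sin42° − 10 − 5 = 0 → O_y = 15 − 13.0233 × 0.669131 = 6.286 kN.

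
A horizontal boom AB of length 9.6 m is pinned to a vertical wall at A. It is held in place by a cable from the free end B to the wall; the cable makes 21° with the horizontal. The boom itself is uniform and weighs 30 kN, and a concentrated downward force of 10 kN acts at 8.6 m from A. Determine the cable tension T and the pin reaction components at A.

T = 66.85 kN, A_x = 62.41 kN, A_y = 16.04 kN

ΣM about A: T·sin21°·9.6 − 30·4.8 − 10·8.6 = 0 → T = 230/(9.6·0.358368) = 66.854 ≈ 66.85 kN.
ΣF_x = 0: A_x − T·cos21° = 0 → A_x = 66.854 × 0.93358 = 62.41 kN.
ΣF_y = 0: A_y + T·sin21° − 30 − 10 = 0 → A_y = 40 − 66.854 × 0.358368 = 16.04 kN.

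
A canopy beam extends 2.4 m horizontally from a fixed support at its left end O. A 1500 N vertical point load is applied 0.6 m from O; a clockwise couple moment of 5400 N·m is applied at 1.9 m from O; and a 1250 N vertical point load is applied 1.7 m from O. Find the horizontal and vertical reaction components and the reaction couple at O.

O_x = 0, O_y = 2750 N, M_O = 8425 N·m

ΣF_x = 0: O_x = 0.
ΣF_y = 0: O_y − 1500 − 1250 = 0 → O_y = 2750 N.
ΣM about O: M_O − 1500·0.6 − 5400 − 1250·1.7 = 0 → M_O = 8425 N·m.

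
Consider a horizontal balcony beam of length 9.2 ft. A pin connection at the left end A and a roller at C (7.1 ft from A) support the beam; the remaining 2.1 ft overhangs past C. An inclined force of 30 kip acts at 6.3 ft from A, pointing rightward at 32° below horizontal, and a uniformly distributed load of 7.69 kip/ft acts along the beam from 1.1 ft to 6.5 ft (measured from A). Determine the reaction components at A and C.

Resultant of the distributed load: 7.69 × 5.4 = 41.526 kip at 3.8 ft from A.
Taking moments about A: C_y·7.1 − 30·sin32°·6.3 − (7.69·5.4)·3.8 = 0 → C_y = 257.954/7.1 = 36.3315 ≈ 36.33 kip.
ΣF_y = 0: A_y + 36.3315 − 30·sin32° − 7.69·5.4 = 0 → A_y = 21.09 kip.
ΣF_x = 0: A_x + 30·cos32° = 0 → A_x = -25.44 kip.

A_x = -25.44 kip, A_y = 21.09 kip, C_y = 36.33 kip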